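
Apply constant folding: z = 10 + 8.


10 + 8 = 18 at compile time
Optimized: z = 18


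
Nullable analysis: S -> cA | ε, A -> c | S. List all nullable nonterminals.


A nonterminal is nullable iff some alternative derives ε (directly, or every symbol in it is nullable)
Nullable: {A, S}


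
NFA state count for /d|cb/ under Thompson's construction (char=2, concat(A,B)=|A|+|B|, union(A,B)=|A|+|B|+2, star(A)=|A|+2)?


Syntax tree has 3 char leaf(s), 1 union(s), 0 star(s)
chars contribute 3×2 = 6; each union adds +2; each star adds +2
Total: 6 + 2 + 0 = 8 states


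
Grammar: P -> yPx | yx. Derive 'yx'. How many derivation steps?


Derivation: P => yx
Steps: 1


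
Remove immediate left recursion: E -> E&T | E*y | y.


Left-recursive alternatives: E&T, E*y; non-recursive: y
Introduce E': E -> yE', E' -> &TE' | *yE' | ε


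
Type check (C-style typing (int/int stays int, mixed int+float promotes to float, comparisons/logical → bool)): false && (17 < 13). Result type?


Operand types: bool && bool
Rule: logical operators take bool operands and yield bool
Result type: bool


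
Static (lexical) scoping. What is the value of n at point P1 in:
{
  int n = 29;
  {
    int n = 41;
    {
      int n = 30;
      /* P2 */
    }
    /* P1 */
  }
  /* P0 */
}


n declared in the same block as P1
n = 41


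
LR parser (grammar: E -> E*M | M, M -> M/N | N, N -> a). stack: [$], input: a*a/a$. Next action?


no handle on stack; shift 'a'
Action: shift


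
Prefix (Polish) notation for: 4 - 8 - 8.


left-to-right (same/higher precedence on left): tree is (- (- 4 8) 8)
Prefix: - - 4 8 8


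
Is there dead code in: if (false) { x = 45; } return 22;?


condition is constant false, so the whole block is unreachable
Dead: 'if (false) { x = 45; }'


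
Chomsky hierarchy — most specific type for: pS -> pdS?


LHS has context (more than one symbol) and |LHS| ≤ |RHS|
Classification: Type 1 (Context-Sensitive)


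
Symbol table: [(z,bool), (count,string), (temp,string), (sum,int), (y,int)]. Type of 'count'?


Lookup 'count' → type string


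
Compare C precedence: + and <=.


'+' is additive (level 9); '<=' is relational (level 7)
Higher level binds tighter
'+' has higher precedence than '<='


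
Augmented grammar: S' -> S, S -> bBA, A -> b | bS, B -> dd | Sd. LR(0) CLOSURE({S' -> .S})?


Start: S' -> .S
For each item with dot before a nonterminal B, add B -> .γ for every B-production
Closure: [S' -> .S, S -> .bBA]


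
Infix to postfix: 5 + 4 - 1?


Left to right (same or higher precedence on left)
Postfix: 5 4 + 1 -


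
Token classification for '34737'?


Pattern: digits only
Type: INTEGER_LITERAL


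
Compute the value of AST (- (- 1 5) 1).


Evaluate inner: (- 1 5) = -4
Evaluate root: (- -4 1) = -5
Result: -5


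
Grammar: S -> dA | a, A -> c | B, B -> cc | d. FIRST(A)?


Per alternative of A: FIRST(c) = {c}; FIRST(B) = {c, d}
FIRST(A) = {c, d}


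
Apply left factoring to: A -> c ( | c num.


Common prefix: 'c'
Factored: A -> c A', A' -> ( | num


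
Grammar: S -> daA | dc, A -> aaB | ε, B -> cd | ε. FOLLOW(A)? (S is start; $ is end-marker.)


$ ∈ FOLLOW(S). For each A -> αBβ: add FIRST(β)\{ε} to FOLLOW(B); if β nullable, add FOLLOW(A).
FOLLOW(A) = {$}


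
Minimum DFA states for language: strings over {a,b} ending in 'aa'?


Track the longest suffix of input matching a prefix of 'aa': 3 classes (prefixes of length 0..2)
Minimal DFA: 3 states


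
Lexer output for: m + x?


Scan left to right, longest-match per lexeme
Tokens: ID(m), OP(+), ID(x)


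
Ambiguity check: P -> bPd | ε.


balanced b^n…d^n: each string has a unique parse
Unambiguous


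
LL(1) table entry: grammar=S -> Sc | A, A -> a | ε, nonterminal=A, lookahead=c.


For [A, c]: ε is nullable and 'c' ∈ FOLLOW(A)
Entry: A -> ε


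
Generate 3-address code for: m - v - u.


Break into single-operator statements:
t1 = m - v
t2 = t1 - u


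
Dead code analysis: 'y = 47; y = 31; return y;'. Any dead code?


first assignment to y is overwritten before any read
Dead: 'y = 47'


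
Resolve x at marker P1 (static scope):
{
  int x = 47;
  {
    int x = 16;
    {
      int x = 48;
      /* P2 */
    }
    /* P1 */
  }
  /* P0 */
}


x declared in the same block as P1
x = 16


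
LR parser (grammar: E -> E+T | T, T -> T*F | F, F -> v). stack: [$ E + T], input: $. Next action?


handle 'E+T' on top; lookahead ∈ FOLLOW(E) = {+, $}
Action: reduce (E -> E+T)


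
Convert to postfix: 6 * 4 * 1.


Left to right (same or higher precedence on left)
Postfix: 6 4 * 1 *


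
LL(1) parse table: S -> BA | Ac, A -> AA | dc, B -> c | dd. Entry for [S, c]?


For [S, c]: 'c' ∈ FIRST(BA)
Entry: S -> BA


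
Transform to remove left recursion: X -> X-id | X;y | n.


Left-recursive alternatives: X-id, X;y; non-recursive: n
Introduce X': X -> nX', X' -> -idX' | ;yX' | ε


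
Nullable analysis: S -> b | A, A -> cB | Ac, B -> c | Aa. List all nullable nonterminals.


A nonterminal is nullable iff some alternative derives ε (directly, or every symbol in it is nullable)
Nullable: {}


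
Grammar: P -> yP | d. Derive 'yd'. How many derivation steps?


Derivation: P => yP => yd
Steps: 2


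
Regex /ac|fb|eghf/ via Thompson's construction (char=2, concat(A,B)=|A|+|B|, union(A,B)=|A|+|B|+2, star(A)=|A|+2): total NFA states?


Syntax tree has 8 char leaf(s), 2 union(s), 0 star(s)
chars contribute 8×2 = 16; each union adds +2; each star adds +2
Total: 16 + 4 + 0 = 20 states


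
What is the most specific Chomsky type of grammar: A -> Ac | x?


Left-linear: every RHS is a terminal or one nonterminal followed by a terminal
Classification: Type 3 (Regular)


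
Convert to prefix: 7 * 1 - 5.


left-to-right (same/higher precedence on left): tree is (- (* 7 1) 5)
Prefix: - * 7 1 5


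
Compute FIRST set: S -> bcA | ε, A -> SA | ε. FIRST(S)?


Per alternative of S: FIRST(bcA) = {b}; FIRST(ε) = {ε}
FIRST(S) = {b, ε}


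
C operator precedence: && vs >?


'>' is relational (level 7); '&&' is logical AND (level 2)
Higher level binds tighter
'>' has higher precedence than '&&'


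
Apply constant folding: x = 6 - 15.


6 - 15 = -9 at compile time
Optimized: x = -9


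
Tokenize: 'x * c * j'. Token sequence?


Scan left to right, longest-match per lexeme
Tokens: ID(x), OP(*), ID(c), OP(*), ID(j)


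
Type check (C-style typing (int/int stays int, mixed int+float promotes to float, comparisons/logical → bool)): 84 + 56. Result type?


Operand types: int + int
Rule: mixed int/float promotes to float; int/int stays int
Result type: int


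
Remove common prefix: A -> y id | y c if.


Common prefix: 'y'
Factored: A -> y A', A' -> id | c if


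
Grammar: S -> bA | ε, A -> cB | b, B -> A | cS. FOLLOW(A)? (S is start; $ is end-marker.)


$ ∈ FOLLOW(S). For each A -> αBβ: add FIRST(β)\{ε} to FOLLOW(B); if β nullable, add FOLLOW(A).
FOLLOW(A) = {$}


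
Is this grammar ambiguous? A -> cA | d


right-linear, alternatives start with distinct terminals 'c' vs 'd': unique leftmost derivation
Unambiguous


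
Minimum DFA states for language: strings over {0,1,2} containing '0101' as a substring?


KMP-style automaton: 4 progress states + 1 absorbing accept = 5
Minimal DFA: 5 states


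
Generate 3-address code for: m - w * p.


Break into single-operator statements:
t1 = w * p
t2 = m - t1


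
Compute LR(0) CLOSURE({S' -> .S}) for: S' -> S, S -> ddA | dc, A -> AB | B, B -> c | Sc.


Start: S' -> .S
For each item with dot before a nonterminal B, add B -> .γ for every B-production
Closure: [S' -> .S, S -> .ddA, S -> .dc]


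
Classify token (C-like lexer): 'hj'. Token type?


Pattern: letter/underscore followed by alphanumerics, not a keyword
Type: IDENTIFIER


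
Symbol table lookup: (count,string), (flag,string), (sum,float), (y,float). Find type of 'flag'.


Lookup 'flag' → type string


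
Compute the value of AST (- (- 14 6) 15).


Evaluate inner: (- 14 6) = 8
Evaluate root: (- 8 15) = -7
Result: -7


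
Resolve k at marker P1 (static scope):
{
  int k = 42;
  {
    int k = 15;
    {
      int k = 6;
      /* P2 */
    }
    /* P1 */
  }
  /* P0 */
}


k declared in the same block as P1
k = 15


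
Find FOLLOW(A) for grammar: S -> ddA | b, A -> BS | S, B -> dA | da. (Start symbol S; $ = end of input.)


$ ∈ FOLLOW(S). For each A -> αBβ: add FIRST(β)\{ε} to FOLLOW(B); if β nullable, add FOLLOW(A).
FOLLOW(A) = {$, b, d}


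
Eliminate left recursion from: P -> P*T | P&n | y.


Left-recursive alternatives: P*T, P&n; non-recursive: y
Introduce P': P -> yP', P' -> *TP' | &nP' | ε


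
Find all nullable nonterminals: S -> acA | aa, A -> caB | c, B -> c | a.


A nonterminal is nullable iff some alternative derives ε (directly, or every symbol in it is nullable)
Nullable: {}


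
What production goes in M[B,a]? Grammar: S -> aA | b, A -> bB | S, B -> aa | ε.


For [B, a]: 'a' ∈ FIRST(aa)
Entry: B -> aa


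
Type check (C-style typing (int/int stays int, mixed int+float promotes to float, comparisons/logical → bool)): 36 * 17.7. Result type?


Operand types: int * float
Rule: mixed int/float promotes to float; int/int stays int
Result type: float


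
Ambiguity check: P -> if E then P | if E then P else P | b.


dangling else: 'if E then if E then b else b' parses two ways
Ambiguous


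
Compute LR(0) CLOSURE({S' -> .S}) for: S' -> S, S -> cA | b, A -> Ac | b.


Start: S' -> .S
For each item with dot before a nonterminal B, add B -> .γ for every B-production
Closure: [S' -> .S, S -> .cA, S -> .b]


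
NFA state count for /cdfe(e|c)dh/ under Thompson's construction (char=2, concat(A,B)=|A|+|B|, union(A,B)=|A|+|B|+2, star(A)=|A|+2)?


Syntax tree has 8 char leaf(s), 1 union(s), 0 star(s)
chars contribute 8×2 = 16; each union adds +2; each star adds +2
Total: 16 + 2 + 0 = 18 states


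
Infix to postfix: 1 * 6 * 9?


Left to right (same or higher precedence on left)
Postfix: 1 6 * 9 *


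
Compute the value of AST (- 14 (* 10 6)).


Evaluate inner: (* 10 6) = 60
Evaluate root: (- 14 60) = -46
Result: -46


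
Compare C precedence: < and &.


'<' is relational (level 7); '&' is bitwise AND (level 5)
Higher level binds tighter
'<' has higher precedence than '&'


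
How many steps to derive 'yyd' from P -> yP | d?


Derivation: P => yP => yyP => yyd
Steps: 3


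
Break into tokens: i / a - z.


Scan left to right, longest-match per lexeme
Tokens: ID(i), OP(/), ID(a), OP(-), ID(z)


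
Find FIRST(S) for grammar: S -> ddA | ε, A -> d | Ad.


Per alternative of S: FIRST(ddA) = {d}; FIRST(ε) = {ε}
FIRST(S) = {d, ε}


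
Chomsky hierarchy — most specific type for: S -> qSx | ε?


Single nonterminal LHS, but q^n x^n is not regular
Classification: Type 2 (Context-Free)


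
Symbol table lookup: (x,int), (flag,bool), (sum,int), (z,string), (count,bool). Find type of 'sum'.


Lookup 'sum' → type int


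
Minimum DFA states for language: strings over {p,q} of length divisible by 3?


Track length mod 3: states 0..2, accept at 0
Minimal DFA: 3 states


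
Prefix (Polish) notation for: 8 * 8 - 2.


left-to-right (same/higher precedence on left): tree is (- (* 8 8) 2)
Prefix: - * 8 8 2


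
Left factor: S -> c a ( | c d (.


Common prefix: 'c'
Factored: S -> c S', S' -> a ( | d (


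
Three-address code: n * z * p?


Break into single-operator statements:
t1 = n * z
t2 = t1 * p


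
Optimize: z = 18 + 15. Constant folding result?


18 + 15 = 33 at compile time
Optimized: z = 33


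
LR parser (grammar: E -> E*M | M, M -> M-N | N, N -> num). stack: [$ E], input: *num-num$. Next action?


shift '*' to continue E -> E*M
Action: shift


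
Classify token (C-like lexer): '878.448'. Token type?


Pattern: digits with a decimal point
Type: FLOAT_LITERAL


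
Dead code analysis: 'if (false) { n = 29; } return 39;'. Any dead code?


condition is constant false, so the whole block is unreachable
Dead: 'if (false) { n = 29; }'


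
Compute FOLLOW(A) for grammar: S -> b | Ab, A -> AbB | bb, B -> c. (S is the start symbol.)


$ ∈ FOLLOW(S). For each A -> αBβ: add FIRST(β)\{ε} to FOLLOW(B); if β nullable, add FOLLOW(A).
FOLLOW(A) = {b}


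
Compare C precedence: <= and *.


'*' is multiplicative (level 10); '<=' is relational (level 7)
Higher level binds tighter
'*' has higher precedence than '<='


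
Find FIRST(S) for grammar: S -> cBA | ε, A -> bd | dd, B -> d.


Per alternative of S: FIRST(cBA) = {c}; FIRST(ε) = {ε}
FIRST(S) = {c, ε}


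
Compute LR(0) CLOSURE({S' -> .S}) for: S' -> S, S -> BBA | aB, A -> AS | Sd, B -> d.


Start: S' -> .S
For each item with dot before a nonterminal B, add B -> .γ for every B-production
Closure: [S' -> .S, S -> .BBA, S -> .aB, B -> .d]


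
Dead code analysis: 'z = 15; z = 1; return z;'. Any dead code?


first assignment to z is overwritten before any read
Dead: 'z = 15'


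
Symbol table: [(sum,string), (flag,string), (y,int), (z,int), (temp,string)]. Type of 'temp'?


Lookup 'temp' → type string


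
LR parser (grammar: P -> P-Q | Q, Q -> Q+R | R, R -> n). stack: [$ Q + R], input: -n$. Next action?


handle 'Q+R' on top
Action: reduce (Q -> Q+R)


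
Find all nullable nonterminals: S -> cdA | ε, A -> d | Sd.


A nonterminal is nullable iff some alternative derives ε (directly, or every symbol in it is nullable)
Nullable: {S}


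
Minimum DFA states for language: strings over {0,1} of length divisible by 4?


Track length mod 4: states 0..3, accept at 0
Minimal DFA: 4 states


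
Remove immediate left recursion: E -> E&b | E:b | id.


Left-recursive alternatives: E&b, E:b; non-recursive: id
Introduce E': E -> idE', E' -> &bE' | :bE' | ε


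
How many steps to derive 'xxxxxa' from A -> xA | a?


Derivation: A => xA => xxA => xxxA => xxxxA => xxxxxA => xxxxxa
Steps: 6


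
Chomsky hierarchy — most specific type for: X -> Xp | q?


Left-linear: every RHS is a terminal or one nonterminal followed by a terminal
Classification: Type 3 (Regular)


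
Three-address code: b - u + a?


Break into single-operator statements:
t1 = b - u
t2 = t1 + a


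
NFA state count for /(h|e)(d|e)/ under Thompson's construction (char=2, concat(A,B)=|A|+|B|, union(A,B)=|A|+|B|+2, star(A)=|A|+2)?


Syntax tree has 4 char leaf(s), 2 union(s), 0 star(s)
chars contribute 4×2 = 8; each union adds +2; each star adds +2
Total: 8 + 4 + 0 = 12 states


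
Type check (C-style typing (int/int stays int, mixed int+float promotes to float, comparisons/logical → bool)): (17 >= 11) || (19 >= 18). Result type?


Operand types: bool || bool
Rule: logical operators take bool operands and yield bool
Result type: bool


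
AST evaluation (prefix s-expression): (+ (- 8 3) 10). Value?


Evaluate inner: (- 8 3) = 5
Evaluate root: (+ 5 10) = 15
Result: 15


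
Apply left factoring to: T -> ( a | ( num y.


Common prefix: '('
Factored: T -> ( T', T' -> a | num y


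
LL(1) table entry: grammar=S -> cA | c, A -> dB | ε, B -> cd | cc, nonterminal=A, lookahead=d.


For [A, d]: 'd' ∈ FIRST(dB)
Entry: A -> dB


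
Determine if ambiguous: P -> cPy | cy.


balanced c^n…y^n: each string has a unique parse
Unambiguous


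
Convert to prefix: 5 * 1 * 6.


left-to-right (same/higher precedence on left): tree is (* (* 5 1) 6)
Prefix: * * 5 1 6


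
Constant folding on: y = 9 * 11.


9 * 11 = 99 at compile time
Optimized: y = 99


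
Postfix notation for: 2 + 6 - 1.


Left to right (same or higher precedence on left)
Postfix: 2 6 + 1 -


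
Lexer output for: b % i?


Scan left to right, longest-match per lexeme
Tokens: ID(b), OP(%), ID(i)


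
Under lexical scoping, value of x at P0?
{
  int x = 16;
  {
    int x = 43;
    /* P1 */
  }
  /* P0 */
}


x declared in the same block as P0
x = 16


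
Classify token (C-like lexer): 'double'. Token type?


Pattern: reserved word
Type: KEYWORD


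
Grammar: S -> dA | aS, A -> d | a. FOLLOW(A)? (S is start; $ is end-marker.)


$ ∈ FOLLOW(S). For each A -> αBβ: add FIRST(β)\{ε} to FOLLOW(B); if β nullable, add FOLLOW(A).
FOLLOW(A) = {$}


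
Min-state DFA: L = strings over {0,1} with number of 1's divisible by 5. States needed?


Track (count of 1) mod 5: states 0..4, accept at 0
Minimal DFA: 5 states


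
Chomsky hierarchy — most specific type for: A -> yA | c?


Right-linear: every RHS is a terminal or a terminal followed by one nonterminal
Classification: Type 3 (Regular)


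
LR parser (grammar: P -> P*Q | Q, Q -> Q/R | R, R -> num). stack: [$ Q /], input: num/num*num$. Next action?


no handle; shift 'num'
Action: shift


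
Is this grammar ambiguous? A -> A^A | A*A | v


'v^v*v' has two parse trees (no precedence encoded between ^ and *)
Ambiguous


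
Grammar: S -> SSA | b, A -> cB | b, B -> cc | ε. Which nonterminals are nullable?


A nonterminal is nullable iff some alternative derives ε (directly, or every symbol in it is nullable)
Nullable: {B}


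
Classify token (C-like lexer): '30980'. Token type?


Pattern: digits only
Type: INTEGER_LITERAL


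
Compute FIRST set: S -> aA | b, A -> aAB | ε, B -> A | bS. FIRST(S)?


Per alternative of S: FIRST(aA) = {a}; FIRST(b) = {b}
FIRST(S) = {a, b}


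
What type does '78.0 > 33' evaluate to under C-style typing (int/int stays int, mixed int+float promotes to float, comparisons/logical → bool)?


Operand types: float > int
Rule: comparison yields bool
Result type: bool


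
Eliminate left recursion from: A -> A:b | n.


Left-recursive alternatives: A:b; non-recursive: n
Introduce A': A -> nA', A' -> :bA' | ε


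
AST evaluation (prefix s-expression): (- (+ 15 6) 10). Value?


Evaluate inner: (+ 15 6) = 21
Evaluate root: (- 21 10) = 11
Result: 11


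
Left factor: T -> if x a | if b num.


Common prefix: 'if'
Factored: T -> if T', T' -> x a | b num


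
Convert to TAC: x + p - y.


Break into single-operator statements:
t1 = x + p
t2 = t1 - y


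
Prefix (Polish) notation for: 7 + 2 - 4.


left-to-right (same/higher precedence on left): tree is (- (+ 7 2) 4)
Prefix: - + 7 2 4


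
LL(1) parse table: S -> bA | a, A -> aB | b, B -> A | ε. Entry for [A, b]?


For [A, b]: 'b' ∈ FIRST(b)
Entry: A -> b


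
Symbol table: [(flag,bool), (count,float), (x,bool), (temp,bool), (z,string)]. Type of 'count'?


Lookup 'count' → type float


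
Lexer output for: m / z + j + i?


Scan left to right, longest-match per lexeme
Tokens: ID(m), OP(/), ID(z), OP(+), ID(j), OP(+), ID(i)


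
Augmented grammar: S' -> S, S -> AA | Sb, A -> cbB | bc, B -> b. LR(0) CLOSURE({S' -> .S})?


Start: S' -> .S
For each item with dot before a nonterminal B, add B -> .γ for every B-production
Closure: [S' -> .S, S -> .AA, S -> .Sb, A -> .cbB, A -> .bc]


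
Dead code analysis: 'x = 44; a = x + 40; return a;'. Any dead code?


x is read by a's definition; a is returned
No dead code


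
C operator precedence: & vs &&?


'&' is bitwise AND (level 5); '&&' is logical AND (level 2)
Higher level binds tighter
'&' has higher precedence than '&&'


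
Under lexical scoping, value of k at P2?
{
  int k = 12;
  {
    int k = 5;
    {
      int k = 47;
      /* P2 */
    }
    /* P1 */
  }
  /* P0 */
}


k declared in the same block as P2
k = 47


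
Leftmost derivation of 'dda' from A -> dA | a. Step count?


Derivation: A => dA => ddA => dda
Steps: 3


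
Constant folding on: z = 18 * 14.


18 * 14 = 252 at compile time
Optimized: z = 252


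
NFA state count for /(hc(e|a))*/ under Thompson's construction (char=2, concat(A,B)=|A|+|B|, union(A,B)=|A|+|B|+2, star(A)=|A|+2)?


Syntax tree has 4 char leaf(s), 1 union(s), 1 star(s)
chars contribute 4×2 = 8; each union adds +2; each star adds +2
Total: 8 + 2 + 2 = 12 states


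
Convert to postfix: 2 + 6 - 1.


Left to right (same or higher precedence on left)
Postfix: 2 6 + 1 -


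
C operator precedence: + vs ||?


'+' is additive (level 9); '||' is logical OR (level 1)
Higher level binds tighter
'+' has higher precedence than '||'


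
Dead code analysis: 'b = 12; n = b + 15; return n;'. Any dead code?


b is read by n's definition; n is returned
No dead code


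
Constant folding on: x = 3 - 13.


3 - 13 = -10 at compile time
Optimized: x = -10


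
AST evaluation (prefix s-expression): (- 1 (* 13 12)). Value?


Evaluate inner: (* 13 12) = 156
Evaluate root: (- 1 156) = -155
Result: -155


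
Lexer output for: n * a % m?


Scan left to right, longest-match per lexeme
Tokens: ID(n), OP(*), ID(a), OP(%), ID(m)


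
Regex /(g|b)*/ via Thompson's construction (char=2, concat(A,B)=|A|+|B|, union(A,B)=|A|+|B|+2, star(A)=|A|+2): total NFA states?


Syntax tree has 2 char leaf(s), 1 union(s), 1 star(s)
chars contribute 2×2 = 4; each union adds +2; each star adds +2
Total: 4 + 2 + 2 = 8 states


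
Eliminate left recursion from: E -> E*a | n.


Left-recursive alternatives: E*a; non-recursive: n
Introduce E': E -> nE', E' -> *aE' | ε


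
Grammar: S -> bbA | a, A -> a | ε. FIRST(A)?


Per alternative of A: FIRST(a) = {a}; FIRST(ε) = {ε}
FIRST(A) = {a, ε}


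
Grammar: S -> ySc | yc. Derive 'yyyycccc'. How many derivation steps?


Derivation: S => ySc => yyScc => yyySccc => yyyycccc
Steps: 4


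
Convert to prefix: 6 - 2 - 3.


left-to-right (same/higher precedence on left): tree is (- (- 6 2) 3)
Prefix: - - 6 2 3


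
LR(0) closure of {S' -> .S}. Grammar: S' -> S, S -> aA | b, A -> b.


Start: S' -> .S
For each item with dot before a nonterminal B, add B -> .γ for every B-production
Closure: [S' -> .S, S -> .aA, S -> .b]


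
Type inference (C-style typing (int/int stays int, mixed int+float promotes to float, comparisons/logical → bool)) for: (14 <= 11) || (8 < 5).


Operand types: bool || bool
Rule: logical operators take bool operands and yield bool
Result type: bool


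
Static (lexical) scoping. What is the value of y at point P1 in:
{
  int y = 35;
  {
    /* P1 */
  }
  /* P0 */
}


P1's block does not declare y; resolves to the enclosing declaration at depth 0
y = 35


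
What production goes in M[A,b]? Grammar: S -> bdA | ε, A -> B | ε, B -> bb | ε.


For [A, b]: 'b' ∈ FIRST(B)
Entry: A -> B


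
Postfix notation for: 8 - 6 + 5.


Left to right (same or higher precedence on left)
Postfix: 8 6 - 5 +


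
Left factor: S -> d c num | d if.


Common prefix: 'd'
Factored: S -> d S', S' -> c num | if


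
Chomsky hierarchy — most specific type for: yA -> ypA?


LHS has context (more than one symbol) and |LHS| ≤ |RHS|
Classification: Type 1 (Context-Sensitive)


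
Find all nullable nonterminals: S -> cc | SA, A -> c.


A nonterminal is nullable iff some alternative derives ε (directly, or every symbol in it is nullable)
Nullable: {}


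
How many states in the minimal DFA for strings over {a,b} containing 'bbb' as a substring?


KMP-style automaton: 3 progress states + 1 absorbing accept = 4
Minimal DFA: 4 states


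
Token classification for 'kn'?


Pattern: letter/underscore followed by alphanumerics, not a keyword
Type: IDENTIFIER


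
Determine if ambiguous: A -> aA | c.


right-linear, alternatives start with distinct terminals 'a' vs 'c': unique leftmost derivation
Unambiguous


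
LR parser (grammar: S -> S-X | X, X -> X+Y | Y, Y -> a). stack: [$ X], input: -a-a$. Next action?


lookahead ∉ {+} so X won't extend; reduce S -> X
Action: reduce (S -> X)


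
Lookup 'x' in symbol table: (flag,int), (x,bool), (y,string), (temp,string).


Lookup 'x' → type bool


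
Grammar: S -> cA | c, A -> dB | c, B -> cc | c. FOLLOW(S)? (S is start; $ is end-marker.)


$ ∈ FOLLOW(S). For each A -> αBβ: add FIRST(β)\{ε} to FOLLOW(B); if β nullable, add FOLLOW(A).
FOLLOW(S) = {$}


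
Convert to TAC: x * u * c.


Break into single-operator statements:
t1 = x * u
t2 = t1 * c


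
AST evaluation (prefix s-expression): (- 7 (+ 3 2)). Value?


Evaluate inner: (+ 3 2) = 5
Evaluate root: (- 7 5) = 2
Result: 2


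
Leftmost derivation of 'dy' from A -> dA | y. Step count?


Derivation: A => dA => dy
Steps: 2


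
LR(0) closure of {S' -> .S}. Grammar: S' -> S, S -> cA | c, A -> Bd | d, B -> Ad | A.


Start: S' -> .S
For each item with dot before a nonterminal B, add B -> .γ for every B-production
Closure: [S' -> .S, S -> .cA, S -> .c]


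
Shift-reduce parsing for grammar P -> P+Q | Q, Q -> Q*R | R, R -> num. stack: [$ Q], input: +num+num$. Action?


lookahead ∉ {*} so Q won't extend; reduce P -> Q
Action: reduce (P -> Q)


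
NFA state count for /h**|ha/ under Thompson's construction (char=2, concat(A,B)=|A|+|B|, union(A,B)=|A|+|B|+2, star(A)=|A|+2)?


Syntax tree has 3 char leaf(s), 1 union(s), 2 star(s)
chars contribute 3×2 = 6; each union adds +2; each star adds +2
Total: 6 + 2 + 4 = 12 states


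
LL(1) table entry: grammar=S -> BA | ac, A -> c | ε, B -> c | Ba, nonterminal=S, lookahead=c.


For [S, c]: 'c' ∈ FIRST(BA)
Entry: S -> BA


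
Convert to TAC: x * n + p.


Break into single-operator statements:
t1 = x * n
t2 = t1 + p


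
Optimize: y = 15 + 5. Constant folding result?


15 + 5 = 20 at compile time
Optimized: y = 20


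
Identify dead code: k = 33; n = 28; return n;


k is assigned but never read
Dead: 'k = 33'


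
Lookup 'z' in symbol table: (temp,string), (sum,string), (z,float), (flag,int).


Lookup 'z' → type float


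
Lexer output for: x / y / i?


Scan left to right, longest-match per lexeme
Tokens: ID(x), OP(/), ID(y), OP(/), ID(i)


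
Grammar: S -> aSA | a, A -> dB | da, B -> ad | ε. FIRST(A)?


Per alternative of A: FIRST(dB) = {d}; FIRST(da) = {d}
FIRST(A) = {d}


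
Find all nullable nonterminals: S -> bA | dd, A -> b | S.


A nonterminal is nullable iff some alternative derives ε (directly, or every symbol in it is nullable)
Nullable: {}


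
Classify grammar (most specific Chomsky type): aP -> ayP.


LHS has context (more than one symbol) and |LHS| ≤ |RHS|
Classification: Type 1 (Context-Sensitive)


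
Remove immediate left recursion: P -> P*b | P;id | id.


Left-recursive alternatives: P*b, P;id; non-recursive: id
Introduce P': P -> idP', P' -> *bP' | ;idP' | ε


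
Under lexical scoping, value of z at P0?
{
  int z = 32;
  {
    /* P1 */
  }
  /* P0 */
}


z declared in the same block as P0
z = 32


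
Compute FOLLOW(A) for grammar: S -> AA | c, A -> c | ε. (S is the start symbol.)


$ ∈ FOLLOW(S). For each A -> αBβ: add FIRST(β)\{ε} to FOLLOW(B); if β nullable, add FOLLOW(A).
FOLLOW(A) = {$, c}


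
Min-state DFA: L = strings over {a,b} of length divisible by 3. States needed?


Track length mod 3: states 0..2, accept at 0
Minimal DFA: 3 states


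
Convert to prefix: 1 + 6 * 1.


'*' binds tighter: tree is (+ 1 (* 6 1))
Prefix: + 1 * 6 1


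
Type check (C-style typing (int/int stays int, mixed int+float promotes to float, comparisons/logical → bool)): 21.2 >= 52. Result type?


Operand types: float >= int
Rule: comparison yields bool
Result type: bool


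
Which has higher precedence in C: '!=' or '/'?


'/' is multiplicative (level 10); '!=' is equality (level 6)
Higher level binds tighter
'/' has higher precedence than '!='


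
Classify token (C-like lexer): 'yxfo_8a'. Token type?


Pattern: letter/underscore followed by alphanumerics, not a keyword
Type: IDENTIFIER


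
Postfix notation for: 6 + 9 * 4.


* has higher precedence, evaluate 9*4 first
Postfix: 6 9 4 * +


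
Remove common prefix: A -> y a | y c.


Common prefix: 'y'
Factored: A -> y A', A' -> a | c


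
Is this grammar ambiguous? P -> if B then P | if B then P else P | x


dangling else: 'if B then if B then x else x' parses two ways
Ambiguous


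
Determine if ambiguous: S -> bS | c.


right-linear, alternatives start with distinct terminals 'b' vs 'c': unique leftmost derivation
Unambiguous


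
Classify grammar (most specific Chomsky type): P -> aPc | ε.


Single nonterminal LHS, but a^n c^n is not regular
Classification: Type 2 (Context-Free)


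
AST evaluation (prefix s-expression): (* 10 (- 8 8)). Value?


Evaluate inner: (- 8 8) = 0
Evaluate root: (* 10 0) = 0
Result: 0


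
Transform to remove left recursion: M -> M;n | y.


Left-recursive alternatives: M;n; non-recursive: y
Introduce M': M -> yM', M' -> ;nM' | ε


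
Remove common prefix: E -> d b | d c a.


Common prefix: 'd'
Factored: E -> d E', E' -> b | c a


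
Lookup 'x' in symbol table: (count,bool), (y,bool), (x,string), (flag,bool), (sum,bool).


Lookup 'x' → type string


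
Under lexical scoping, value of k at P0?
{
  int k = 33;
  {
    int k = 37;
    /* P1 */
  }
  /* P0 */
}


k declared in the same block as P0
k = 33


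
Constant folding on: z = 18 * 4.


18 * 4 = 72 at compile time
Optimized: z = 72


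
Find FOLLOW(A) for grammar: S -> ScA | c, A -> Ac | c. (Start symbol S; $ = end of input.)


$ ∈ FOLLOW(S). For each A -> αBβ: add FIRST(β)\{ε} to FOLLOW(B); if β nullable, add FOLLOW(A).
FOLLOW(A) = {$, c}


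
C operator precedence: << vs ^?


'<<' is shift (level 8); '^' is bitwise XOR (level 4)
Higher level binds tighter
'<<' has higher precedence than '^'


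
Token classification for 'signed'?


Pattern: reserved word
Type: KEYWORD


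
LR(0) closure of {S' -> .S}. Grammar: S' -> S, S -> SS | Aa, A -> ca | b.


Start: S' -> .S
For each item with dot before a nonterminal B, add B -> .γ for every B-production
Closure: [S' -> .S, S -> .SS, S -> .Aa, A -> .ca, A -> .b]


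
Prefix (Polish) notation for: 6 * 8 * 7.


left-to-right (same/higher precedence on left): tree is (* (* 6 8) 7)
Prefix: * * 6 8 7


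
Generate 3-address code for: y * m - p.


Break into single-operator statements:
t1 = y * m
t2 = t1 - p


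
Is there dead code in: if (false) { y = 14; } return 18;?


condition is constant false, so the whole block is unreachable
Dead: 'if (false) { y = 14; }'


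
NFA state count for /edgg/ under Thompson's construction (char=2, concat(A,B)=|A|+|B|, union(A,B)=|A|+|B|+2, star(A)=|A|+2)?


Syntax tree has 4 char leaf(s), 0 union(s), 0 star(s)
chars contribute 4×2 = 8; each union adds +2; each star adds +2
Total: 8 + 0 + 0 = 8 states


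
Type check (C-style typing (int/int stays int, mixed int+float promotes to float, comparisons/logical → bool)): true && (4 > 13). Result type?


Operand types: bool && bool
Rule: logical operators take bool operands and yield bool
Result type: bool


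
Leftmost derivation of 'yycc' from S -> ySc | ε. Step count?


Derivation: S => ySc => yyScc => yycc
Steps: 3


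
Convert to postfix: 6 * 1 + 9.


Left to right (same or higher precedence on left)
Postfix: 6 1 * 9 +


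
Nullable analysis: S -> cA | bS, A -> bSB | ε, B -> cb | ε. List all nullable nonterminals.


A nonterminal is nullable iff some alternative derives ε (directly, or every symbol in it is nullable)
Nullable: {A, B}


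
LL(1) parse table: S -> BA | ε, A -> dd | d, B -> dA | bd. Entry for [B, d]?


For [B, d]: 'd' ∈ FIRST(dA)
Entry: B -> dA


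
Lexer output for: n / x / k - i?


Scan left to right, longest-match per lexeme
Tokens: ID(n), OP(/), ID(x), OP(/), ID(k), OP(-), ID(i)


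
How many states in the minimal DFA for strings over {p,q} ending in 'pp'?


Track the longest suffix of input matching a prefix of 'pp': 3 classes (prefixes of length 0..2)
Minimal DFA: 3 states


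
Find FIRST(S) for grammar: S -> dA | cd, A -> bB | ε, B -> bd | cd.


Per alternative of S: FIRST(dA) = {d}; FIRST(cd) = {c}
FIRST(S) = {c, d}


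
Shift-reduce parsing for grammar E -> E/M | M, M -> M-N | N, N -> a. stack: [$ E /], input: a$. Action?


no handle ('E/' is not any RHS); shift 'a'
Action: shift


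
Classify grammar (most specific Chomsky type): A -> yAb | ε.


Single nonterminal LHS, but y^n b^n is not regular
Classification: Type 2 (Context-Free)


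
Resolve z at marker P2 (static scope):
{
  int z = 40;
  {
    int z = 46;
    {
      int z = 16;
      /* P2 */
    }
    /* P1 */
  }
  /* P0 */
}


z declared in the same block as P2
z = 16


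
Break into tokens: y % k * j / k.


Scan left to right, longest-match per lexeme
Tokens: ID(y), OP(%), ID(k), OP(*), ID(j), OP(/), ID(k)


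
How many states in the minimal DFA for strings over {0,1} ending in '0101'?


Track the longest suffix of input matching a prefix of '0101': 5 classes (prefixes of length 0..4)
Minimal DFA: 5 states


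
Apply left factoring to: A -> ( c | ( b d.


Common prefix: '('
Factored: A -> ( A', A' -> c | b d


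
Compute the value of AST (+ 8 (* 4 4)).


Evaluate inner: (* 4 4) = 16
Evaluate root: (+ 8 16) = 24
Result: 24


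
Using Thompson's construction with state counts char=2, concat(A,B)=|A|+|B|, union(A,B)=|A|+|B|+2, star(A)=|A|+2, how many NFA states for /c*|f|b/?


Syntax tree has 3 char leaf(s), 2 union(s), 1 star(s)
chars contribute 3×2 = 6; each union adds +2; each star adds +2
Total: 6 + 4 + 2 = 12 states


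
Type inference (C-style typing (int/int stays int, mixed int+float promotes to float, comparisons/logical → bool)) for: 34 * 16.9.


Operand types: int * float
Rule: mixed int/float promotes to float; int/int stays int
Result type: float


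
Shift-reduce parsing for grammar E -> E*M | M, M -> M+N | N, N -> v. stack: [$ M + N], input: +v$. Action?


handle 'M+N' on top
Action: reduce (M -> M+N)


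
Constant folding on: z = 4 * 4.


4 * 4 = 16 at compile time
Optimized: z = 16


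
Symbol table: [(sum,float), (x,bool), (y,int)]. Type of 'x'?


Lookup 'x' → type bool


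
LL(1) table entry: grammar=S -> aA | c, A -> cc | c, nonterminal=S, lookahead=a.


For [S, a]: 'a' ∈ FIRST(aA)
Entry: S -> aA


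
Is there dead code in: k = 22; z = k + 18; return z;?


k is read by z's definition; z is returned
No dead code


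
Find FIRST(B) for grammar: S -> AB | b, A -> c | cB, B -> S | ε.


Per alternative of B: FIRST(S) = {b, c}; FIRST(ε) = {ε}
FIRST(B) = {b, c, ε}


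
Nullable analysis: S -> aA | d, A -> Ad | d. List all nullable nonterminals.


A nonterminal is nullable iff some alternative derives ε (directly, or every symbol in it is nullable)
Nullable: {}


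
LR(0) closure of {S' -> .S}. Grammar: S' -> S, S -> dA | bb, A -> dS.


Start: S' -> .S
For each item with dot before a nonterminal B, add B -> .γ for every B-production
Closure: [S' -> .S, S -> .dA, S -> .bb]


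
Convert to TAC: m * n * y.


Break into single-operator statements:
t1 = m * n
t2 = t1 * y


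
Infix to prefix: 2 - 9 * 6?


'*' binds tighter: tree is (- 2 (* 9 6))
Prefix: - 2 * 9 6


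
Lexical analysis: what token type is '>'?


Pattern: operator symbol
Type: OPERATOR


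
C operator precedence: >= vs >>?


'>>' is shift (level 8); '>=' is relational (level 7)
Higher level binds tighter
'>>' has higher precedence than '>='


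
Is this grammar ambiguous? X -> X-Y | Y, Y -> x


precedence layered via separate nonterminal Y: deterministic
Unambiguous


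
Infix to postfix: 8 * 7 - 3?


Left to right (same or higher precedence on left)
Postfix: 8 7 * 3 -


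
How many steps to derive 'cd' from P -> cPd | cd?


Derivation: P => cd
Steps: 1


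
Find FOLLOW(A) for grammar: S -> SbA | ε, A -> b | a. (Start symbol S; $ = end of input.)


$ ∈ FOLLOW(S). For each A -> αBβ: add FIRST(β)\{ε} to FOLLOW(B); if β nullable, add FOLLOW(A).
FOLLOW(A) = {$, b}


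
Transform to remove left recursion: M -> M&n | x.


Left-recursive alternatives: M&n; non-recursive: x
Introduce M': M -> xM', M' -> &nM' | ε


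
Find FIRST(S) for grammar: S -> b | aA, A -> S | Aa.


Per alternative of S: FIRST(b) = {b}; FIRST(aA) = {a}
FIRST(S) = {a, b}


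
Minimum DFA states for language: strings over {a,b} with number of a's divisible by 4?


Track (count of a) mod 4: states 0..3, accept at 0
Minimal DFA: 4 states


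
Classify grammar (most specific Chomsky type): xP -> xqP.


LHS has context (more than one symbol) and |LHS| ≤ |RHS|
Classification: Type 1 (Context-Sensitive)


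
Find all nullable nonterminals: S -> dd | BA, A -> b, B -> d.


A nonterminal is nullable iff some alternative derives ε (directly, or every symbol in it is nullable)
Nullable: {}


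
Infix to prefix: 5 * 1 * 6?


left-to-right (same/higher precedence on left): tree is (* (* 5 1) 6)
Prefix: * * 5 1 6


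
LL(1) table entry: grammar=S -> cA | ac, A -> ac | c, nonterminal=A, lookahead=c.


For [A, c]: 'c' ∈ FIRST(c)
Entry: A -> c


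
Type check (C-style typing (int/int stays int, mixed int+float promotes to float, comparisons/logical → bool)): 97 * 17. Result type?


Operand types: int * int
Rule: mixed int/float promotes to float; int/int stays int
Result type: int


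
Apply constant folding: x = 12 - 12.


12 - 12 = 0 at compile time
Optimized: x = 0


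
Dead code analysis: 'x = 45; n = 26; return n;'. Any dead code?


x is assigned but never read
Dead: 'x = 45'


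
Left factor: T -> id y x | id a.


Common prefix: 'id'
Factored: T -> id T', T' -> y x | a


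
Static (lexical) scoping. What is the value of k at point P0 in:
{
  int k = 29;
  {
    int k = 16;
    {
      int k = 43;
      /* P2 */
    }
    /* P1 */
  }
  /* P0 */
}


k declared in the same block as P0
k = 29


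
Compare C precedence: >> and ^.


'>>' is shift (level 8); '^' is bitwise XOR (level 4)
Higher level binds tighter
'>>' has higher precedence than '^'


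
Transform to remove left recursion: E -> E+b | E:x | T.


Left-recursive alternatives: E+b, E:x; non-recursive: T
Introduce E': E -> TE', E' -> +bE' | :xE' | ε


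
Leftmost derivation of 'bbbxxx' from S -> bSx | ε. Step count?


Derivation: S => bSx => bbSxx => bbbSxxx => bbbxxx
Steps: 4


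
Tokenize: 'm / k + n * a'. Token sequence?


Scan left to right, longest-match per lexeme
Tokens: ID(m), OP(/), ID(k), OP(+), ID(n), OP(*), ID(a)


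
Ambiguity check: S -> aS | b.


right-linear, alternatives start with distinct terminals 'a' vs 'b': unique leftmost derivation
Unambiguous


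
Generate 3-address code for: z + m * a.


Break into single-operator statements:
t1 = m * a
t2 = z + t1


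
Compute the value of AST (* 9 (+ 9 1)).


Evaluate inner: (+ 9 1) = 10
Evaluate root: (* 9 10) = 90
Result: 90


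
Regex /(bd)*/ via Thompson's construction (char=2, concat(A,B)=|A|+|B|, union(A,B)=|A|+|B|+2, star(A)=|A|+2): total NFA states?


Syntax tree has 2 char leaf(s), 0 union(s), 1 star(s)
chars contribute 2×2 = 4; each union adds +2; each star adds +2
Total: 4 + 0 + 2 = 6 states


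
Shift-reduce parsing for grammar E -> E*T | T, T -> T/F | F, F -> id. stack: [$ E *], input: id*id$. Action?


no handle ('E*' is not any RHS); shift 'id'
Action: shift
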